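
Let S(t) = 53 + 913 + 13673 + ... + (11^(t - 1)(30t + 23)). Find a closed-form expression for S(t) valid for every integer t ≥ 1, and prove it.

S(t) = 11^t(3t + 2) - 2

We claim S(t) = 11^t(3t + 2) - 2 for all t ≥ 1.
Base case (t = 1): S(1) = 53, and the closed form gives 53. They agree.
For the inductive step, assume it holds for an arbitrary p ≥ 1, so S(p) = 11^p(3p + 2) - 2.
Then S(p+1) = S(p) + (11^p(30p + 53)) = (11^p(3p + 2) - 2) + (11^p(30p + 53)).
Simplifying, S(p+1) = 33·11^p·p + 55·11^p - 2 = 11^(p+1)(3(p+1) + 2) - 2,
which is the closed form with t = p+1.
By induction, the statement is established for all t ≥ 1.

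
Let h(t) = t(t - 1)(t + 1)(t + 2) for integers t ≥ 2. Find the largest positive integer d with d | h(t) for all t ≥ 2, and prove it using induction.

Computing the first values: h(2) = 24 and h(3) = 120; gcd(24, 120) = 24, so d ≤ 24.
We prove 24 | t(t - 1)(t + 1)(t + 2) for all t ≥ 2 by induction on t.
Base step (t = 2): h(2) = 24 = 24·(1), so 24 | h(2).
For the inductive step, assume it holds for an arbitrary k ≥ 2, i.e. 24 | h(k). Then
h(k+1) − h(k) = k·(k+1)·(k+2)·(k+3) − (k-1)·k·(k+1)·(k+2) = k·(k+1)·(k+2)·[(k+3) − (k-1)] = 4·k·(k+1)·(k+2). The product of 3 consecutive integers is divisible by (3)! = 6, so h(k+1) − h(k) is divisible by 4·6 = 24. By the inductive hypothesis 24 | h(k), hence 24 | h(k+1).
By the principle of mathematical induction, the result holds for all t ≥ 2.
Therefore the largest such d is 24.

d = 24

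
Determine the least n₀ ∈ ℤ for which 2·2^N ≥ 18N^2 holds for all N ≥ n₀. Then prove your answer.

At N = 9: 1024 < 1458, so the inequality fails and n₀ ≥ 10. We prove 2·2^N ≥ 18N^2 for all N ≥ 10.
For the base case N = 10: 2·2^N = 2048 and 18N^2 = 1800, so 2048 ≥ 1800.
Suppose the result is true for N = p, so 2·2^p ≥ 18p^2.
Then 2·2^(p + 1) = 2·(2·2^p) ≥ 2·(18p^2).
Also, for p ≥ 10 we have 2·(18p^2) ≥ 18(p+1)^2, since 2 ≥ (1 + 1/p)^2 for all p ≥ 10.
Combining, 2·2^(p + 1) ≥ 18(p+1)^2.
By induction, the statement is established for all N ≥ 10.
Hence the smallest such n₀ is 10.

n₀ = 10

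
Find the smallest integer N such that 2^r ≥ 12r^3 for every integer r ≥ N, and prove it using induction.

At r = 15: 32768 < 40500, so the inequality fails and N ≥ 16. We prove 2^r ≥ 12r^3 for all r ≥ 16.
Base case (r = 16): 2^r = 65536 and 12r^3 = 49152, so 65536 ≥ 49152.
Inductive step: assume the claim holds for r = m, so 2^m ≥ 12m^3.
Then 2^(m + 1) = 2·(2^m) ≥ 2·(12m^3).
Also, for m ≥ 16 we have 2·(12m^3) ≥ 12(m+1)^3, since 2 ≥ (1 + 1/m)^3 for all m ≥ 16.
Combining, 2^(m + 1) ≥ 12(m+1)^3.
By the principle of mathematical induction, the result holds for all r ≥ 16.
Hence the smallest such N is 16.

N = 16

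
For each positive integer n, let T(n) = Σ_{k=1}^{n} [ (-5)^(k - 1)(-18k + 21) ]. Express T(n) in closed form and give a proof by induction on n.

T(n) = 3(-5)^n(n - 1) + 3

We claim T(n) = 3(-5)^n(n - 1) + 3 for all n ≥ 1.
When n = 1: T(1) = 3, and the closed form gives 3. They agree.
Inductive step: suppose the statement holds for some k ≥ 1, so T(k) = 3(-5)^k(k - 1) + 3.
Then T(k+1) = T(k) + ((-5)^k(-18k + 3)) = (3(-5)^k(k - 1) + 3) + ((-5)^k(-18k + 3)).
Simplifying, T(k+1) = -15(-5)^k·k + 3 = 3(-5)^(k+1)((k+1) - 1) + 3,
which is the closed form with n = k+1.
By induction, the statement is established for all n ≥ 1.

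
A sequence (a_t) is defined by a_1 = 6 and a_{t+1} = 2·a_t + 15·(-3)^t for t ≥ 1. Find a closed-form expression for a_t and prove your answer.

Computing the first terms: a_1 = 6, a_2 = -33, a_3 = 69. This suggests a_t = (-3)^(t + 1) - 3·2^(t - 1).
When t = 1: the formula gives 6 = 6 = a_1.
Inductive step: assume the claim holds for t = i, so a_i = (-3)^(i + 1) - 3·2^(i - 1).
Then a_{i+1} = 2·a_i + 15·(-3)^i = 2·((-3)^(i + 1) - 3·2^(i - 1)) + 15·(-3)^i = (-3)^(i + 2) - 3·2^i = (-3)^((i+1) + 1) - 3·2^((i+1) - 1),
which is the claimed formula at t = i+1.
This completes the induction.

a_t = (-3)^(t + 1) - 3·2^(t - 1)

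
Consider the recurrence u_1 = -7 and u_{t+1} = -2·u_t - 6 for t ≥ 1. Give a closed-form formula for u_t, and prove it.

Computing the first terms: u_1 = -7, u_2 = 8, u_3 = -22. This suggests u_t = -5(-2)^(t - 1) - 2.
Base step (t = 1): the formula gives -7 = -7 = u_1.
Suppose the result is true for t = j, so u_j = -5(-2)^(j - 1) - 2.
Then u_{j+1} = -2·u_j - 6 = -2·(-5(-2)^(j - 1) - 2) - 6 = -5(-2)^j - 2 = -5(-2)^((j+1) - 1) - 2,
which is the claimed formula at t = j+1.
This completes the induction.

u_t = -5(-2)^(t - 1) - 2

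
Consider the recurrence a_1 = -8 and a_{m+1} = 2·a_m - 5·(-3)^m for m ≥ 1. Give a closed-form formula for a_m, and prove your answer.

a_m = (-3)^m - 5·2^(m - 1)

Computing the first terms: a_1 = -8, a_2 = -1, a_3 = -47. This suggests a_m = (-3)^m - 5·2^(m - 1).
Base step (m = 1): the formula gives -8 = -8 = a_1.
For the inductive step, assume it holds for an arbitrary j ≥ 1, so a_j = (-3)^j - 5·2^(j - 1).
Then a_{j+1} = 2·a_j - 5·(-3)^j = 2·((-3)^j - 5·2^(j - 1)) - 5·(-3)^j = (-3)^(j + 1) - 5·2^j = (-3)^(j+1) - 5·2^((j+1) - 1),
which is the claimed formula at m = j+1.
By induction, the statement is established for all m ≥ 1.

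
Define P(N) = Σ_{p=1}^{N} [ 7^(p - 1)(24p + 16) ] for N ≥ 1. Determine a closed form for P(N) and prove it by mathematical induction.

We claim P(N) = 2·7^N(2N + 1) - 2 for all N ≥ 1.
When N = 1: P(1) = 40, and the closed form gives 40. They agree.
For the inductive step, assume it holds for an arbitrary p ≥ 1, so P(p) = 2·7^p(2p + 1) - 2.
Then P(p+1) = P(p) + (7^p(24p + 40)) = (2·7^p(2p + 1) - 2) + (7^p(24p + 40)).
Simplifying, P(p+1) = 28·7^p·p + 42·7^p - 2 = 2·7^(p+1)(2(p+1) + 1) - 2,
which is the closed form with N = p+1.
Hence, by induction on N, the claim holds for every N ≥ 1.

P(N) = 2·7^N(2N + 1) - 2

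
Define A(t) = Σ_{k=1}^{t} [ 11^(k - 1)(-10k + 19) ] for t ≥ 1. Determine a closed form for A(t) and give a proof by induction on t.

We claim A(t) = 11^t(-t + 2) - 2 for all t ≥ 1.
Base step (t = 1): A(1) = 9, and the closed form gives 9. They agree.
Inductive step: assume the claim holds for t = k, so A(k) = 11^k(-k + 2) - 2.
Then A(k+1) = A(k) + (11^k(-10k + 9)) = (11^k(-k + 2) - 2) + (11^k(-10k + 9)).
Simplifying, A(k+1) = -11^(k + 1)k + 11^(k + 1) - 2 = 11^(k+1)(-(k+1) + 2) - 2,
which is the closed form with t = k+1.
This completes the induction.

A(t) = 11^t(-t + 2) - 2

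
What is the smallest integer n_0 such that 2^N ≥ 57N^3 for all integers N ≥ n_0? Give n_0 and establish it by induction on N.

n_0 = 19

At N = 18: 262144 < 332424, so the inequality fails and n_0 ≥ 19. We prove 2^N ≥ 57N^3 for all N ≥ 19.
For the base case N = 19: 2^N = 524288 and 57N^3 = 390963, so 524288 ≥ 390963.
Inductive step: suppose the statement holds for some j ≥ 19, so 2^j ≥ 57j^3.
Then 2^(j + 1) = 2·(2^j) ≥ 2·(57j^3).
Also, for j ≥ 19 we have 2·(57j^3) ≥ 57(j+1)^3, since 2 ≥ (1 + 1/j)^3 for all j ≥ 19.
Combining, 2^(j + 1) ≥ 57(j+1)^3.
This completes the induction.
Hence the smallest such n_0 is 19.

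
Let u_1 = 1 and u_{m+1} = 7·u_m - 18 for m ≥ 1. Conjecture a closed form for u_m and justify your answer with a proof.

u_m = -2·7^(m - 1) + 3

Computing the first terms: u_1 = 1, u_2 = -11, u_3 = -95. This suggests u_m = -2·7^(m - 1) + 3.
Base step (m = 1): the formula gives 1 = 1 = u_1.
For the inductive step, assume it holds for an arbitrary k ≥ 1, so u_k = -2·7^(k - 1) + 3.
Then u_{k+1} = 7·u_k - 18 = 7·(-2·7^(k - 1) + 3) - 18 = -2·7^k + 3 = -2·7^((k+1) - 1) + 3,
which is the claimed formula at m = k+1.
This completes the induction.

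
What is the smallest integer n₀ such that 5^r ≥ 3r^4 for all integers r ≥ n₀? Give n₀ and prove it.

At r = 4: 625 < 768, so the inequality fails and n₀ ≥ 5. We prove 5^r ≥ 3r^4 for all r ≥ 5.
Base case (r = 5): 5^r = 3125 and 3r^4 = 1875, so 3125 ≥ 1875.
Inductive step: assume the claim holds for r = j, so 5^j ≥ 3j^4.
Then 5^(j + 1) = 5·(5^j) ≥ 5·(3j^4).
Also, for j ≥ 5 we have 5·(3j^4) ≥ 3(j+1)^4, since 5 ≥ (1 + 1/j)^4 for all j ≥ 5.
Combining, 5^(j + 1) ≥ 3(j+1)^4.
Hence, by induction on r, the claim holds for every r ≥ 5.
Hence the smallest such n₀ is 5.

n₀ = 5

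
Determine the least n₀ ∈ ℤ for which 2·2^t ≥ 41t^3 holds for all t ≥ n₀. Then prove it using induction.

n₀ = 17

At t = 16: 131072 < 167936, so the inequality fails and n₀ ≥ 17. We prove 2·2^t ≥ 41t^3 for all t ≥ 17.
For the base case t = 17: 2·2^t = 262144 and 41t^3 = 201433, so 262144 ≥ 201433.
Inductive step: assume the claim holds for t = r, so 2·2^r ≥ 41r^3.
Then 2·2^(r + 1) = 2·(2·2^r) ≥ 2·(41r^3).
Also, for r ≥ 17 we have 2·(41r^3) ≥ 41(r+1)^3, since 2 ≥ (1 + 1/r)^3 for all r ≥ 17.
Combining, 2·2^(r + 1) ≥ 41(r+1)^3.
By induction, the statement is established for all t ≥ 17.
Hence the smallest such n₀ is 17.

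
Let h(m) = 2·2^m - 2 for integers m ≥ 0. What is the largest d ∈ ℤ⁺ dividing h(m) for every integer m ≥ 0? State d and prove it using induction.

Computing the first values: h(0) = 0 and h(1) = 2; gcd(0, 2) = 2, so d ≤ 2.
We prove 2 | 2·2^m - 2 for all m ≥ 0 by induction on m.
Base step (m = 0): h(0) = 0 = 2·(0), so 2 | h(0).
Suppose the result is true for m = k, i.e. 2 | h(k). Then
h(k+1) = 2·2^(k+1) - 2 = 2·(2·2^k - 2) + 2 = 2·h(k) + 2. The first term is divisible by 2 by the inductive hypothesis, and 2 is divisible by 2. Hence 2 | h(k+1).
Hence, by induction on m, the claim holds for every m ≥ 0.
Therefore the largest such d is 2.

d = 2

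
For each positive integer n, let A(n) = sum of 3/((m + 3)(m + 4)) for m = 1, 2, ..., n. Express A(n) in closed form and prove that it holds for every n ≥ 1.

We claim A(n) = 3n/(4(n + 4)) for all n ≥ 1.
Base case (n = 1): A(1) = 3/20, and the closed form gives 3/20. They agree.
Inductive step: suppose the statement holds for some m ≥ 1, so A(m) = 3m/(4(m + 4)).
Then A(m+1) = A(m) + (3/((m + 4)(m + 5))) = (3m/(4(m + 4))) + (3/((m + 4)(m + 5))).
Simplifying, A(m+1) = 3(m + 1)/(4(m + 5)) = 3(m+1)/(4((m+1) + 4)),
which is the closed form with n = m+1.
This completes the induction.

A(n) = 3n/(4(n + 4))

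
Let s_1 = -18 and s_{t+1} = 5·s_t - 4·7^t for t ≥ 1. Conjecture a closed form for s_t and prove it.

Computing the first terms: s_1 = -18, s_2 = -118, s_3 = -786. This suggests s_t = -4·5^(t - 1) - 2·7^t.
Base step (t = 1): the formula gives -18 = -18 = s_1.
Suppose the result is true for t = m, so s_m = -4·5^(m - 1) - 2·7^m.
Then s_{m+1} = 5·s_m - 4·7^m = 5·(-4·5^(m - 1) - 2·7^m) - 4·7^m = -4·5^m - 2·7^(m + 1) = -4·5^((m+1) - 1) - 2·7^(m+1),
which is the claimed formula at t = m+1.
This completes the induction.

s_t = -4·5^(t - 1) - 2·7^t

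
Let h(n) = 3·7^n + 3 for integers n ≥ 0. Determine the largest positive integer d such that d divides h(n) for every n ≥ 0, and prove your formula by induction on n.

Computing the first values: h(0) = 6 and h(1) = 24; gcd(6, 24) = 6, so d ≤ 6.
We prove 6 | 3·7^n + 3 for all n ≥ 0 by induction on n.
Base case (n = 0): h(0) = 6 = 6·(1), so 6 | h(0).
Inductive step: assume the claim holds for n = i, i.e. 6 | h(i). Then
h(i+1) = 3·7^(i+1) + 3 = 7·(3·7^i + 3) - 18 = 7·h(i) - 18. The first term is divisible by 6 by the inductive hypothesis, and -18 is divisible by 6. Hence 6 | h(i+1).
Hence, by induction on n, the claim holds for every n ≥ 0.
Therefore the largest such d is 6.

d = 6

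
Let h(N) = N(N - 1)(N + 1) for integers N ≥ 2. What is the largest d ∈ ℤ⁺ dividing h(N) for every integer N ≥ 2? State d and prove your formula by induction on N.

d = 6

Computing the first values: h(2) = 6 and h(3) = 24; gcd(6, 24) = 6, so d ≤ 6.
We prove 6 | N(N - 1)(N + 1) for all N ≥ 2 by induction on N.
For the base case N = 2: h(2) = 6 = 6·(1), so 6 | h(2).
Suppose the result is true for N = p, i.e. 6 | h(p). Then
h(p+1) − h(p) = p·(p+1)·(p+2) − (p-1)·p·(p+1) = p·(p+1)·[(p+2) − (p-1)] = 3·p·(p+1). The product of 2 consecutive integers is divisible by (2)! = 2, so h(p+1) − h(p) is divisible by 3·2 = 6. By the inductive hypothesis 6 | h(p), hence 6 | h(p+1).
Hence, by induction on N, the claim holds for every N ≥ 2.
Therefore the largest such d is 6.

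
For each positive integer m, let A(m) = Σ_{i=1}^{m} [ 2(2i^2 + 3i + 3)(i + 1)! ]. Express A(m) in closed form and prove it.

A(m) = (4m + 2)(m + 2)! - 4

We claim A(m) = (4m + 2)(m + 2)! - 4 for all m ≥ 1.
Base case (m = 1): A(1) = 32, and the closed form gives 32. They agree.
Suppose the result is true for m = i, so A(i) = (4i + 2)(i + 2)! - 4.
Then A(i+1) = A(i) + (2(2i^2 + 7i + 8)(i + 2)!) = ((4i + 2)(i + 2)! - 4) + (2(2i^2 + 7i + 8)(i + 2)!).
Simplifying, A(i+1) = (4(i+1) + 2)((i+1) + 2)! - 4,
which is the closed form with m = i+1.
This completes the induction.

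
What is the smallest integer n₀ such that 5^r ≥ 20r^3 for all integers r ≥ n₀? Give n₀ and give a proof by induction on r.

At r = 4: 625 < 1280, so the inequality fails and n₀ ≥ 5. We prove 5^r ≥ 20r^3 for all r ≥ 5.
Base step (r = 5): 5^r = 3125 and 20r^3 = 2500, so 3125 ≥ 2500.
Suppose the result is true for r = k, so 5^k ≥ 20k^3.
Then 5^(k + 1) = 5·(5^k) ≥ 5·(20k^3).
Also, for k ≥ 5 we have 5·(20k^3) ≥ 20(k+1)^3, since 5 ≥ (1 + 1/k)^3 for all k ≥ 5.
Combining, 5^(k + 1) ≥ 20(k+1)^3.
Hence, by induction on r, the claim holds for every r ≥ 5.
Hence the smallest such n₀ is 5.

n₀ = 5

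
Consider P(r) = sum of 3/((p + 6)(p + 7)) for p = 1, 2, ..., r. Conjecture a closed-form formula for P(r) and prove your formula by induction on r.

We claim P(r) = 3r/(7(r + 7)) for all r ≥ 1.
For the base case r = 1: P(1) = 3/56, and the closed form gives 3/56. They agree.
For the inductive step, assume it holds for an arbitrary p ≥ 1, so P(p) = 3p/(7(p + 7)).
Then P(p+1) = P(p) + (3/((p + 7)(p + 8))) = (3p/(7(p + 7))) + (3/((p + 7)(p + 8))).
Simplifying, P(p+1) = 3(p + 1)/(7(p + 8)) = 3(p+1)/(7((p+1) + 7)),
which is the closed form with r = p+1.
Hence, by induction on r, the claim holds for every r ≥ 1.

P(r) = 3r/(7(r + 7))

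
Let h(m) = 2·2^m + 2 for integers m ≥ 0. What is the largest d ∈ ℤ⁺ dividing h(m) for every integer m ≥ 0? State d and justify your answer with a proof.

d = 2

Computing the first values: h(0) = 4 and h(1) = 6; gcd(4, 6) = 2, so d ≤ 2.
We prove 2 | 2·2^m + 2 for all m ≥ 0 by induction on m.
For the base case m = 0: h(0) = 4 = 2·(2), so 2 | h(0).
For the inductive step, assume it holds for an arbitrary p ≥ 0, i.e. 2 | h(p). Then
h(p+1) = 2·2^(p+1) + 2 = 2·(2·2^p + 2) - 2 = 2·h(p) - 2. The first term is divisible by 2 by the inductive hypothesis, and -2 is divisible by 2. Hence 2 | h(p+1).
By induction, the statement is established for all m ≥ 0.
Therefore the largest such d is 2.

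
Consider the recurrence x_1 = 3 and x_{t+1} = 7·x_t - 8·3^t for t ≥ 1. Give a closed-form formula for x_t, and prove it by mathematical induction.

x_t = 2·3^t - 3·7^(t - 1)

Computing the first terms: x_1 = 3, x_2 = -3, x_3 = -93. This suggests x_t = 2·3^t - 3·7^(t - 1).
When t = 1: the formula gives 3 = 3 = x_1.
Suppose the result is true for t = i, so x_i = 2·3^i - 3·7^(i - 1).
Then x_{i+1} = 7·x_i - 8·3^i = 7·(2·3^i - 3·7^(i - 1)) - 8·3^i = 2·3^(i + 1) - 3·7^i = 2·3^(i+1) - 3·7^((i+1) - 1),
which is the claimed formula at t = i+1.
By induction, the statement is established for all t ≥ 1.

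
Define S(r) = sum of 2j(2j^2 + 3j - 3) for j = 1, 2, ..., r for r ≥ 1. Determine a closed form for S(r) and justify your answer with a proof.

S(r) = r(r + 1)(r^2 + 3r - 2)

We claim S(r) = r(r + 1)(r^2 + 3r - 2) for all r ≥ 1.
Base case (r = 1): S(1) = 4, and the closed form gives 4. They agree.
Inductive step: suppose the statement holds for some j ≥ 1, so S(j) = j(j^3 + 4j^2 + j - 2).
Then S(j+1) = S(j) + (2(j + 1)(3j + 2(j + 1)^2)) = (j(j^3 + 4j^2 + j - 2)) + (2(j + 1)(3j + 2(j + 1)^2)).
Simplifying, S(j+1) = (j + 1)(j + 2)(j^2 + 5j + 2) = (j+1)((j+1) + 1)((j+1)^2 + 3(j+1) - 2),
which is the closed form with r = j+1.
By the principle of mathematical induction, the result holds for all r ≥ 1.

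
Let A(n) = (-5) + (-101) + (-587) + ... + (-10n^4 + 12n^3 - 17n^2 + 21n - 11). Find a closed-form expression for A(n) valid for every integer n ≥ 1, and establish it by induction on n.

We claim A(n) = -n(2n^4 + 2n^3 + 3n^2 - 5n + 3) for all n ≥ 1.
Base step (n = 1): A(1) = -5, and the closed form gives -5. They agree.
Suppose the result is true for n = r, so A(r) = r(-2r^4 - 2r^3 - 3r^2 + 5r - 3).
Then A(r+1) = A(r) + (-10r^4 - 28r^3 - 41r^2 - 17r - 5) = (r(-2r^4 - 2r^3 - 3r^2 + 5r - 3)) + (-10r^4 - 28r^3 - 41r^2 - 17r - 5).
Simplifying, A(r+1) = -(r + 1)(2r^4 + 10r^3 + 21r^2 + 15r + 5) = -(r+1)(2(r+1)^4 + 2(r+1)^3 + 3(r+1)^2 - 5(r+1) + 3),
which is the closed form with n = r+1.
By the principle of mathematical induction, the result holds for all n ≥ 1.

A(n) = -n(2n^4 + 2n^3 + 3n^2 - 5n + 3)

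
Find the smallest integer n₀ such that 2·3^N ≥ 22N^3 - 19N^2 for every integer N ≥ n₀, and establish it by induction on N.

At N = 7: 4374 < 6615, so the inequality fails and n₀ ≥ 8. We prove 2·3^N ≥ 22N^3 - 19N^2 for all N ≥ 8.
For the base case N = 8: 2·3^N = 13122 and 22N^3 - 19N^2 = 10048, so 13122 ≥ 10048.
Inductive step: suppose the statement holds for some j ≥ 8, so 2·3^j ≥ 22j^3 - 19j^2.
Then 2·3^(j + 1) = 3·(2·3^j) ≥ 3·(22j^3 - 19j^2).
Also, for j ≥ 8 we have 3·(22j^3 - 19j^2) ≥ 22(j+1)^3 - 19(j+1)^2, since 3·(22j^3 - 19j^2) − (22(j+1)^3 - 19(j+1)^2) = 44j^3 - 104j^2 - 28j - 3, which is nonnegative for all j ≥ 8.
Combining, 2·3^(j + 1) ≥ 22(j+1)^3 - 19(j+1)^2.
By the principle of mathematical induction, the result holds for all N ≥ 8.
Hence the smallest such n₀ is 8.

n₀ = 8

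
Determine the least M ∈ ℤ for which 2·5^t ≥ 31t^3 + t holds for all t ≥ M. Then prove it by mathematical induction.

M = 5

At t = 4: 1250 < 1988, so the inequality fails and M ≥ 5. We prove 2·5^t ≥ 31t^3 + t for all t ≥ 5.
Base step (t = 5): 2·5^t = 6250 and 31t^3 + t = 3880, so 6250 ≥ 3880.
For the inductive step, assume it holds for an arbitrary p ≥ 5, so 2·5^p ≥ 31p^3 + p.
Then 2·5^(p + 1) = 5·(2·5^p) ≥ 5·(31p^3 + p).
Also, for p ≥ 5 we have 5·(31p^3 + p) ≥ 31(p+1)^3 + (p+1), since 5·(31p^3 + p) − (31(p+1)^3 + (p+1)) = 124p^3 - 93p^2 - 89p - 32, which is nonnegative for all p ≥ 5.
Combining, 2·5^(p + 1) ≥ 31(p+1)^3 + (p+1).
Hence, by induction on t, the claim holds for every t ≥ 5.
Hence the smallest such M is 5.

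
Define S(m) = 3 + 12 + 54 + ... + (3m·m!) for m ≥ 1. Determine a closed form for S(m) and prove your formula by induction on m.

S(m) = 3(m + 1)! - 3

We claim S(m) = 3(m + 1)! - 3 for all m ≥ 1.
When m = 1: S(1) = 3, and the closed form gives 3. They agree.
Inductive step: assume the claim holds for m = i, so S(i) = 3(i + 1)! - 3.
Then S(i+1) = S(i) + (3(i + 1)(i + 1)!) = (3(i + 1)! - 3) + (3(i + 1)(i + 1)!).
Simplifying, S(i+1) = 3((i+1) + 1)! - 3,
which is the closed form with m = i+1.
Hence, by induction on m, the claim holds for every m ≥ 1.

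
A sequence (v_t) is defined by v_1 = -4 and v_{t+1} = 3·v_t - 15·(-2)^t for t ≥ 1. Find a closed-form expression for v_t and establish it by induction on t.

v_t = 3(-2)^t + 2·3^(t - 1)

Computing the first terms: v_1 = -4, v_2 = 18, v_3 = -6. This suggests v_t = 3(-2)^t + 2·3^(t - 1).
Base case (t = 1): the formula gives -4 = -4 = v_1.
Inductive step: suppose the statement holds for some m ≥ 1, so v_m = 3(-2)^m + 2·3^(m - 1).
Then v_{m+1} = 3·v_m - 15·(-2)^m = 3·(3(-2)^m + 2·3^(m - 1)) - 15·(-2)^m = 3(-2)^(m + 1) + 2·3^m = 3(-2)^(m+1) + 2·3^((m+1) - 1),
which is the claimed formula at t = m+1.
This completes the induction.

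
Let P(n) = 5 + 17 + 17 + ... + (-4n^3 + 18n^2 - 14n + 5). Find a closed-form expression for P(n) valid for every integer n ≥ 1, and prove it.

P(n) = -n(n^3 - 4n^2 - n - 1)

We claim P(n) = -n(n^3 - 4n^2 - n - 1) for all n ≥ 1.
For the base case n = 1: P(1) = 5, and the closed form gives 5. They agree.
For the inductive step, assume it holds for an arbitrary k ≥ 1, so P(k) = k(-k^3 + 4k^2 + k + 1).
Then P(k+1) = P(k) + (-4k^3 + 6k^2 + 10k + 5) = (k(-k^3 + 4k^2 + k + 1)) + (-4k^3 + 6k^2 + 10k + 5).
Simplifying, P(k+1) = -(k + 1)(k^3 - k^2 - 6k - 5) = -(k+1)((k+1)^3 - 4(k+1)^2 - (k+1) - 1),
which is the closed form with n = k+1.
By induction, the statement is established for all n ≥ 1.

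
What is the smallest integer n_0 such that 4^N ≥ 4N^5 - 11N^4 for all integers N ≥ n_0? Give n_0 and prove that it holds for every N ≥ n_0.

At N = 8: 65536 < 86016, so the inequality fails and n_0 ≥ 9. We prove 4^N ≥ 4N^5 - 11N^4 for all N ≥ 9.
For the base case N = 9: 4^N = 262144 and 4N^5 - 11N^4 = 164025, so 262144 ≥ 164025.
Inductive step: assume the claim holds for N = m, so 4^m ≥ 4m^5 - 11m^4.
Then 4^(m + 1) = 4·(4^m) ≥ 4·(4m^5 - 11m^4).
Also, for m ≥ 9 we have 4·(4m^5 - 11m^4) ≥ 4(m+1)^5 - 11(m+1)^4, since 4·(4m^5 - 11m^4) − (4(m+1)^5 - 11(m+1)^4) = 12m^5 - 53m^4 + 4m^3 + 26m^2 + 24m + 7, which is nonnegative for all m ≥ 9.
Combining, 4^(m + 1) ≥ 4(m+1)^5 - 11(m+1)^4.
By the principle of mathematical induction, the result holds for all N ≥ 9.
Hence the smallest such n_0 is 9.

n_0 = 9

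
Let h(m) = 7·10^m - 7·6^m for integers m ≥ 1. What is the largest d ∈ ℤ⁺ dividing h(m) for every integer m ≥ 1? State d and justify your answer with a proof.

Computing the first values: h(1) = 28 and h(2) = 448; gcd(28, 448) = 28, so d ≤ 28.
We prove 28 | 7·10^m - 7·6^m for all m ≥ 1 by induction on m.
Base step (m = 1): h(1) = 28 = 28·(1), so 28 | h(1).
Suppose the result is true for m = r, i.e. 28 | h(r). Then
h(r+1) − 10·h(r) = (7·10^(r+1) - 7·6^(r+1)) − 10·(7·10^r - 7·6^r) = (-7)·6^r·(6 − 10) = (28)·6^r. Since 28 | h(r) by the inductive hypothesis, 28 | 10·h(r); and 28 | 28 since 28 = 28·1. Therefore 28 | h(r+1).
By induction, the statement is established for all m ≥ 1.
Therefore the largest such d is 28.

d = 28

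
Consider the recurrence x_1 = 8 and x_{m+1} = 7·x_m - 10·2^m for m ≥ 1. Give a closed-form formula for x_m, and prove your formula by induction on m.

Computing the first terms: x_1 = 8, x_2 = 36, x_3 = 212. This suggests x_m = 2^(m + 1) + 4·7^(m - 1).
For the base case m = 1: the formula gives 8 = 8 = x_1.
For the inductive step, assume it holds for an arbitrary i ≥ 1, so x_i = 2^(i + 1) + 4·7^(i - 1).
Then x_{i+1} = 7·x_i - 10·2^i = 7·(2^(i + 1) + 4·7^(i - 1)) - 10·2^i = 2^(i + 2) + 4·7^i = 2^((i+1) + 1) + 4·7^((i+1) - 1),
which is the claimed formula at m = i+1.
By induction, the statement is established for all m ≥ 1.

x_m = 2^(m + 1) + 4·7^(m - 1)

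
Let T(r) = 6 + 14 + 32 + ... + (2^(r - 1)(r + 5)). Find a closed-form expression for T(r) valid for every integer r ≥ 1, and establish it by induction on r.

We claim T(r) = 2^r(r + 4) - 4 for all r ≥ 1.
When r = 1: T(1) = 6, and the closed form gives 6. They agree.
Inductive step: assume the claim holds for r = i, so T(i) = 2^i(i + 4) - 4.
Then T(i+1) = T(i) + (2^i(i + 6)) = (2^i(i + 4) - 4) + (2^i(i + 6)).
Simplifying, T(i+1) = 2·2^i·i + 10·2^i - 4 = 2^(i+1)((i+1) + 4) - 4,
which is the closed form with r = i+1.
By the principle of mathematical induction, the result holds for all r ≥ 1.

T(r) = 2^r(r + 4) - 4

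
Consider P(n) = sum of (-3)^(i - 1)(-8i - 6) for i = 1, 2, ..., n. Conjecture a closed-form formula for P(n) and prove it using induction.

We claim P(n) = 2(-3)^n(n + 1) - 2 for all n ≥ 1.
Base case (n = 1): P(1) = -14, and the closed form gives -14. They agree.
Inductive step: assume the claim holds for n = i, so P(i) = 2(-3)^i(i + 1) - 2.
Then P(i+1) = P(i) + ((-3)^i(-8i - 14)) = (2(-3)^i(i + 1) - 2) + ((-3)^i(-8i - 14)).
Simplifying, P(i+1) = -6(-3)^i·i - 12(-3)^i - 2 = 2(-3)^(i+1)((i+1) + 1) - 2,
which is the closed form with n = i+1.
This completes the induction.

P(n) = 2(-3)^n(n + 1) - 2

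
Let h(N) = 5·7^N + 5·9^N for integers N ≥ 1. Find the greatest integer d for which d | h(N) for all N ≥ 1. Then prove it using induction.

Computing the first values: h(1) = 80 and h(2) = 650; gcd(80, 650) = 10, so d ≤ 10.
We prove 10 | 5·7^N + 5·9^N for all N ≥ 1 by induction on N.
Base case (N = 1): h(1) = 80 = 10·(8), so 10 | h(1).
For the inductive step, assume it holds for an arbitrary i ≥ 1, i.e. 10 | h(i). Then
h(i+1) − 9·h(i) = (5·7^(i+1) + 5·9^(i+1)) − 9·(5·7^i + 5·9^i) = (5)·7^i·(7 − 9) = (-10)·7^i. Since 10 | h(i) by the inductive hypothesis, 10 | 9·h(i); and 10 | -10 since -10 = 10·-1. Therefore 10 | h(i+1).
By induction, the statement is established for all N ≥ 1.
Therefore the largest such d is 10.

d = 10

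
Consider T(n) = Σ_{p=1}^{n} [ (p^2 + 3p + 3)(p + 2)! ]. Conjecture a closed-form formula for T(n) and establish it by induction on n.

We claim T(n) = (n + 1)(n + 3)! - 6 for all n ≥ 1.
Base case (n = 1): T(1) = 42, and the closed form gives 42. They agree.
For the inductive step, assume it holds for an arbitrary p ≥ 1, so T(p) = (p + 1)(p + 3)! - 6.
Then T(p+1) = T(p) + ((p^2 + 5p + 7)(p + 3)!) = ((p + 1)(p + 3)! - 6) + ((p^2 + 5p + 7)(p + 3)!).
Simplifying, T(p+1) = ((p+1) + 1)((p+1) + 3)! - 6,
which is the closed form with n = p+1.
By induction, the statement is established for all n ≥ 1.

T(n) = (n + 1)(n + 3)! - 6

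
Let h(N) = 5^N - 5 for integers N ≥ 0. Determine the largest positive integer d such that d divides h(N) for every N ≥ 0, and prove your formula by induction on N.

Computing the first values: h(0) = -4 and h(1) = 0; gcd(-4, 0) = 4, so d ≤ 4.
We prove 4 | 5^N - 5 for all N ≥ 0 by induction on N.
Base case (N = 0): h(0) = -4 = 4·(-1), so 4 | h(0).
For the inductive step, assume it holds for an arbitrary r ≥ 0, i.e. 4 | h(r). Then
h(r+1) = 5^(r+1) - 5 = 5·(5^r - 5) + 20 = 5·h(r) + 20. The first term is divisible by 4 by the inductive hypothesis, and 20 is divisible by 4. Hence 4 | h(r+1).
By the principle of mathematical induction, the result holds for all N ≥ 0.
Therefore the largest such d is 4.

d = 4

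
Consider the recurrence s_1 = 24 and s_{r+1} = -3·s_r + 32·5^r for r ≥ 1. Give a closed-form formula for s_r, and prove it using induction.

s_r = 4(-3)^(r - 1) + 4·5^r

Computing the first terms: s_1 = 24, s_2 = 88, s_3 = 536. This suggests s_r = 4(-3)^(r - 1) + 4·5^r.
When r = 1: the formula gives 24 = 24 = s_1.
Inductive step: suppose the statement holds for some m ≥ 1, so s_m = 4(-3)^(m - 1) + 4·5^m.
Then s_{m+1} = -3·s_m + 32·5^m = -3·(4(-3)^(m - 1) + 4·5^m) + 32·5^m = 4(-3)^m + 4·5^(m + 1) = 4(-3)^((m+1) - 1) + 4·5^(m+1),
which is the claimed formula at r = m+1.
Hence, by induction on r, the claim holds for every r ≥ 1.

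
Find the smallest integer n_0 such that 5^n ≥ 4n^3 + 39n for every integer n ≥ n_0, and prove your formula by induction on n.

n_0 = 4

At n = 3: 125 < 225, so the inequality fails and n_0 ≥ 4. We prove 5^n ≥ 4n^3 + 39n for all n ≥ 4.
For the base case n = 4: 5^n = 625 and 4n^3 + 39n = 412, so 625 ≥ 412.
For the inductive step, assume it holds for an arbitrary i ≥ 4, so 5^i ≥ 4i^3 + 39i.
Then 5^(i + 1) = 5·(5^i) ≥ 5·(4i^3 + 39i).
Also, for i ≥ 4 we have 5·(4i^3 + 39i) ≥ 4(i+1)^3 + 39(i+1), since 5·(4i^3 + 39i) − (4(i+1)^3 + 39(i+1)) = 16i^3 - 12i^2 + 144i - 43, which is nonnegative for all i ≥ 4.
Combining, 5^(i + 1) ≥ 4(i+1)^3 + 39(i+1).
By the principle of mathematical induction, the result holds for all n ≥ 4.
Hence the smallest such n_0 is 4.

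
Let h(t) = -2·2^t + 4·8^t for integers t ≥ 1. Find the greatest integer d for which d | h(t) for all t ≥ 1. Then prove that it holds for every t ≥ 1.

Computing the first values: h(1) = 28 and h(2) = 248; gcd(28, 248) = 4, so d ≤ 4.
We prove 4 | -2·2^t + 4·8^t for all t ≥ 1 by induction on t.
For the base case t = 1: h(1) = 28 = 4·(7), so 4 | h(1).
Inductive step: suppose the statement holds for some p ≥ 1, i.e. 4 | h(p). Then
h(p+1) − 8·h(p) = (-2·2^(p+1) + 4·8^(p+1)) − 8·(-2·2^p + 4·8^p) = (-2)·2^p·(2 − 8) = (12)·2^p. Since 4 | h(p) by the inductive hypothesis, 4 | 8·h(p); and 4 | 12 since 12 = 4·3. Therefore 4 | h(p+1).
Hence, by induction on t, the claim holds for every t ≥ 1.
Therefore the largest such d is 4.

d = 4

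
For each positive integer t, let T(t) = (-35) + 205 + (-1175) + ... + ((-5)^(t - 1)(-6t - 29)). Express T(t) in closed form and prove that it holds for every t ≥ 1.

We claim T(t) = (-5)^t(t + 5) - 5 for all t ≥ 1.
For the base case t = 1: T(1) = -35, and the closed form gives -35. They agree.
Suppose the result is true for t = i, so T(i) = (-5)^i(i + 5) - 5.
Then T(i+1) = T(i) + ((-5)^i(-6i - 35)) = ((-5)^i(i + 5) - 5) + ((-5)^i(-6i - 35)).
Simplifying, T(i+1) = -5(-5)^i·i - 30(-5)^i - 5 = (-5)^(i+1)((i+1) + 5) - 5,
which is the closed form with t = i+1.
This completes the induction.

T(t) = (-5)^t(t + 5) - 5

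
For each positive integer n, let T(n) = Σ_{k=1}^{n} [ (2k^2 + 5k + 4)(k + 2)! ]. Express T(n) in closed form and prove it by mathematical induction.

We claim T(n) = (2n + 1)(n + 3)! - 6 for all n ≥ 1.
Base step (n = 1): T(1) = 66, and the closed form gives 66. They agree.
Inductive step: suppose the statement holds for some k ≥ 1, so T(k) = (2k + 1)(k + 3)! - 6.
Then T(k+1) = T(k) + ((2k^2 + 9k + 11)(k + 3)!) = ((2k + 1)(k + 3)! - 6) + ((2k^2 + 9k + 11)(k + 3)!).
Simplifying, T(k+1) = (2(k+1) + 1)((k+1) + 3)! - 6,
which is the closed form with n = k+1.
Hence, by induction on n, the claim holds for every n ≥ 1.

T(n) = (2n + 1)(n + 3)! - 6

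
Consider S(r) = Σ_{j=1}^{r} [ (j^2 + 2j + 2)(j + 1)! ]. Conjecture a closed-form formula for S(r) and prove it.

We claim S(r) = (r + 1)(r + 2)! - 2 for all r ≥ 1.
For the base case r = 1: S(1) = 10, and the closed form gives 10. They agree.
Inductive step: suppose the statement holds for some j ≥ 1, so S(j) = (j + 1)(j + 2)! - 2.
Then S(j+1) = S(j) + ((j^2 + 4j + 5)(j + 2)!) = ((j + 1)(j + 2)! - 2) + ((j^2 + 4j + 5)(j + 2)!).
Simplifying, S(j+1) = ((j+1) + 1)((j+1) + 2)! - 2,
which is the closed form with r = j+1.
By the principle of mathematical induction, the result holds for all r ≥ 1.

S(r) = (r + 1)(r + 2)! - 2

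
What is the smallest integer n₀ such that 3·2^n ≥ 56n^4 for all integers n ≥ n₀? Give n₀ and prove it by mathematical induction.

n₀ = 23

At n = 22: 12582912 < 13118336, so the inequality fails and n₀ ≥ 23. We prove 3·2^n ≥ 56n^4 for all n ≥ 23.
Base step (n = 23): 3·2^n = 25165824 and 56n^4 = 15671096, so 25165824 ≥ 15671096.
For the inductive step, assume it holds for an arbitrary j ≥ 23, so 3·2^j ≥ 56j^4.
Then 3·2^(j + 1) = 2·(3·2^j) ≥ 2·(56j^4).
Also, for j ≥ 23 we have 2·(56j^4) ≥ 56(j+1)^4, since 2 ≥ (1 + 1/j)^4 for all j ≥ 23.
Combining, 3·2^(j + 1) ≥ 56(j+1)^4.
This completes the induction.
Hence the smallest such n₀ is 23.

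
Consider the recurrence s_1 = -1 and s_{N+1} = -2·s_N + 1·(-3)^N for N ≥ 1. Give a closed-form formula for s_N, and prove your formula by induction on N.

Computing the first terms: s_1 = -1, s_2 = -1, s_3 = 11. This suggests s_N = -(-2)^(N + 1) - (-3)^N.
When N = 1: the formula gives -1 = -1 = s_1.
Suppose the result is true for N = k, so s_k = -(-2)^(k + 1) - (-3)^k.
Then s_{k+1} = -2·s_k + 1·(-3)^k = -2·(-(-2)^(k + 1) - (-3)^k) + 1·(-3)^k = -(-2)^(k + 2) - (-3)^(k + 1) = -(-2)^((k+1) + 1) - (-3)^(k+1),
which is the claimed formula at N = k+1.
Hence, by induction on N, the claim holds for every N ≥ 1.

s_N = -(-2)^(N + 1) - (-3)^N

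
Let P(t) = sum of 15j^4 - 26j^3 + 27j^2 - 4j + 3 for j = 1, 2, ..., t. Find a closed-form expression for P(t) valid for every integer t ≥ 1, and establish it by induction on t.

We claim P(t) = t(3t^4 + t^3 + t^2 + 5t + 5) for all t ≥ 1.
For the base case t = 1: P(1) = 15, and the closed form gives 15. They agree.
Inductive step: suppose the statement holds for some j ≥ 1, so P(j) = j(3j^4 + j^3 + j^2 + 5j + 5).
Then P(j+1) = P(j) + (15j^4 + 34j^3 + 39j^2 + 32j + 15) = (j(3j^4 + j^3 + j^2 + 5j + 5)) + (15j^4 + 34j^3 + 39j^2 + 32j + 15).
Simplifying, P(j+1) = (j + 1)(3j^4 + 13j^3 + 22j^2 + 22j + 15) = (j+1)(3(j+1)^4 + (j+1)^3 + (j+1)^2 + 5(j+1) + 5),
which is the closed form with t = j+1.
Hence, by induction on t, the claim holds for every t ≥ 1.

P(t) = t(3t^4 + t^3 + t^2 + 5t + 5)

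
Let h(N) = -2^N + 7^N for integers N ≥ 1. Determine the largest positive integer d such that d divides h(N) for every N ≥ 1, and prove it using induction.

Computing the first values: h(1) = 5 and h(2) = 45; gcd(5, 45) = 5, so d ≤ 5.
We prove 5 | -2^N + 7^N for all N ≥ 1 by induction on N.
When N = 1: h(1) = 5 = 5·(1), so 5 | h(1).
Inductive step: suppose the statement holds for some p ≥ 1, i.e. 5 | h(p). Then
7^{p+1} − 2^{p+1} = 7·7^p − 2·2^p = 7·(7^p − 2^p) + (5)·2^p. The first term is divisible by 5 by the inductive hypothesis, and the second term (5)·2^p is divisible by 5 since 5 | 5. Hence 5 | h(p+1).
By induction, the statement is established for all N ≥ 1.
Therefore the largest such d is 5.

d = 5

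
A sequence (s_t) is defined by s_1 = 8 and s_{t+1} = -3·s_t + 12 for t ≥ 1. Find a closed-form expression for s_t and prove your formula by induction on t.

s_t = 5(-3)^(t - 1) + 3

Computing the first terms: s_1 = 8, s_2 = -12, s_3 = 48. This suggests s_t = 5(-3)^(t - 1) + 3.
For the base case t = 1: the formula gives 8 = 8 = s_1.
For the inductive step, assume it holds for an arbitrary p ≥ 1, so s_p = 5(-3)^(p - 1) + 3.
Then s_{p+1} = -3·s_p + 12 = -3·(5(-3)^(p - 1) + 3) + 12 = 5(-3)^p + 3 = 5(-3)^((p+1) - 1) + 3,
which is the claimed formula at t = p+1.
By induction, the statement is established for all t ≥ 1.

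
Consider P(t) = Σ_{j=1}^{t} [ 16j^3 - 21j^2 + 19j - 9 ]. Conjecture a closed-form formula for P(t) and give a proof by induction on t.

We claim P(t) = t(4t^3 + t^2 + 3t - 3) for all t ≥ 1.
When t = 1: P(1) = 5, and the closed form gives 5. They agree.
Suppose the result is true for t = j, so P(j) = j(4j^3 + j^2 + 3j - 3).
Then P(j+1) = P(j) + (16j^3 + 27j^2 + 25j + 5) = (j(4j^3 + j^2 + 3j - 3)) + (16j^3 + 27j^2 + 25j + 5).
Simplifying, P(j+1) = (j + 1)(4j^3 + 13j^2 + 17j + 5) = (j+1)(4(j+1)^3 + (j+1)^2 + 3(j+1) - 3),
which is the closed form with t = j+1.
By the principle of mathematical induction, the result holds for all t ≥ 1.

P(t) = t(4t^3 + t^2 + 3t - 3)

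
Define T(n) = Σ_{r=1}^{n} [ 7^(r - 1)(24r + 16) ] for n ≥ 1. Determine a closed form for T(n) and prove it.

We claim T(n) = 2·7^n(2n + 1) - 2 for all n ≥ 1.
Base case (n = 1): T(1) = 40, and the closed form gives 40. They agree.
Suppose the result is true for n = r, so T(r) = 2·7^r(2r + 1) - 2.
Then T(r+1) = T(r) + (7^r(24r + 40)) = (2·7^r(2r + 1) - 2) + (7^r(24r + 40)).
Simplifying, T(r+1) = 28·7^r·r + 42·7^r - 2 = 2·7^(r+1)(2(r+1) + 1) - 2,
which is the closed form with n = r+1.
Hence, by induction on n, the claim holds for every n ≥ 1.

T(n) = 2·7^n(2n + 1) - 2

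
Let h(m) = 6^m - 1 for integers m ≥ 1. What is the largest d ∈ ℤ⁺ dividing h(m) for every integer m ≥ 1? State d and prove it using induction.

d = 5

Computing the first values: h(1) = 5 and h(2) = 35; gcd(5, 35) = 5, so d ≤ 5.
We prove 5 | 6^m - 1 for all m ≥ 1 by induction on m.
When m = 1: h(1) = 5 = 5·(1), so 5 | h(1).
Inductive step: suppose the statement holds for some i ≥ 1, i.e. 5 | h(i). Then
6^{i+1} − 1^{i+1} = 6·6^i − 1·1^i = 6·(6^i − 1^i) + (5)·1^i. The first term is divisible by 5 by the inductive hypothesis, and the second term (5)·1^i is divisible by 5 since 5 | 5. Hence 5 | h(i+1).
Hence, by induction on m, the claim holds for every m ≥ 1.
Therefore the largest such d is 5.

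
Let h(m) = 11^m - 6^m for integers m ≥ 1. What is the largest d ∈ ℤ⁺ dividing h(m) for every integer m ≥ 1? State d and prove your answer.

d = 5

Computing the first values: h(1) = 5 and h(2) = 85; gcd(5, 85) = 5, so d ≤ 5.
We prove 5 | 11^m - 6^m for all m ≥ 1 by induction on m.
Base step (m = 1): h(1) = 5 = 5·(1), so 5 | h(1).
Inductive step: assume the claim holds for m = i, i.e. 5 | h(i). Then
11^{i+1} − 6^{i+1} = 11·11^i − 6·6^i = 11·(11^i − 6^i) + (5)·6^i. The first term is divisible by 5 by the inductive hypothesis, and the second term (5)·6^i is divisible by 5 since 5 | 5. Hence 5 | h(i+1).
This completes the induction.
Therefore the largest such d is 5.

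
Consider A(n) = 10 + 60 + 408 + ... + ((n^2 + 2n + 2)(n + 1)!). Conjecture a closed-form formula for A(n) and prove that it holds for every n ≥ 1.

A(n) = (n + 1)(n + 2)! - 2

We claim A(n) = (n + 1)(n + 2)! - 2 for all n ≥ 1.
When n = 1: A(1) = 10, and the closed form gives 10. They agree.
Inductive step: assume the claim holds for n = m, so A(m) = (m + 1)(m + 2)! - 2.
Then A(m+1) = A(m) + ((m^2 + 4m + 5)(m + 2)!) = ((m + 1)(m + 2)! - 2) + ((m^2 + 4m + 5)(m + 2)!).
Simplifying, A(m+1) = ((m+1) + 1)((m+1) + 2)! - 2,
which is the closed form with n = m+1.
By induction, the statement is established for all n ≥ 1.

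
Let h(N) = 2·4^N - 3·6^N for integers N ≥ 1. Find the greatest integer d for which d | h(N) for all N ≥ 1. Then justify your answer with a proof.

d = 2

Computing the first values: h(1) = -10 and h(2) = -76; gcd(-10, -76) = 2, so d ≤ 2.
We prove 2 | 2·4^N - 3·6^N for all N ≥ 1 by induction on N.
Base step (N = 1): h(1) = -10 = 2·(-5), so 2 | h(1).
Inductive step: suppose the statement holds for some r ≥ 1, i.e. 2 | h(r). Then
h(r+1) − 6·h(r) = (2·4^(r+1) - 3·6^(r+1)) − 6·(2·4^r - 3·6^r) = (2)·4^r·(4 − 6) = (-4)·4^r. Since 2 | h(r) by the inductive hypothesis, 2 | 6·h(r); and 2 | -4 since -4 = 2·-2. Therefore 2 | h(r+1).
By the principle of mathematical induction, the result holds for all N ≥ 1.
Therefore the largest such d is 2.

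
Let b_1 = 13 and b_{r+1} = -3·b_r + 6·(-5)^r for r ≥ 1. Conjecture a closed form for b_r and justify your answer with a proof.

Computing the first terms: b_1 = 13, b_2 = -69, b_3 = 357. This suggests b_r = -2(-3)^(r - 1) - 3(-5)^r.
For the base case r = 1: the formula gives 13 = 13 = b_1.
Inductive step: suppose the statement holds for some m ≥ 1, so b_m = -2(-3)^(m - 1) - 3(-5)^m.
Then b_{m+1} = -3·b_m + 6·(-5)^m = -3·(-2(-3)^(m - 1) - 3(-5)^m) + 6·(-5)^m = -2(-3)^m - 3(-5)^(m + 1) = -2(-3)^((m+1) - 1) - 3(-5)^(m+1),
which is the claimed formula at r = m+1.
By the principle of mathematical induction, the result holds for all r ≥ 1.

b_r = -2(-3)^(r - 1) - 3(-5)^r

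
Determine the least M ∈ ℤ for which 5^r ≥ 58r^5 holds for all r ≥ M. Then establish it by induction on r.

M = 10

At r = 9: 1953125 < 3424842, so the inequality fails and M ≥ 10. We prove 5^r ≥ 58r^5 for all r ≥ 10.
For the base case r = 10: 5^r = 9765625 and 58r^5 = 5800000, so 9765625 ≥ 5800000.
For the inductive step, assume it holds for an arbitrary i ≥ 10, so 5^i ≥ 58i^5.
Then 5^(i + 1) = 5·(5^i) ≥ 5·(58i^5).
Also, for i ≥ 10 we have 5·(58i^5) ≥ 58(i+1)^5, since 5 ≥ (1 + 1/i)^5 for all i ≥ 10.
Combining, 5^(i + 1) ≥ 58(i+1)^5.
By induction, the statement is established for all r ≥ 10.
Hence the smallest such M is 10.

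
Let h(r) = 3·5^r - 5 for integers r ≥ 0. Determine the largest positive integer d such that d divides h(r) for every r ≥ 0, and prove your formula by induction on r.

d = 2

Computing the first values: h(0) = -2 and h(1) = 10; gcd(-2, 10) = 2, so d ≤ 2.
We prove 2 | 3·5^r - 5 for all r ≥ 0 by induction on r.
Base step (r = 0): h(0) = -2 = 2·(-1), so 2 | h(0).
For the inductive step, assume it holds for an arbitrary k ≥ 0, i.e. 2 | h(k). Then
h(k+1) = 3·5^(k+1) - 5 = 5·(3·5^k - 5) + 20 = 5·h(k) + 20. The first term is divisible by 2 by the inductive hypothesis, and 20 is divisible by 2. Hence 2 | h(k+1).
By the principle of mathematical induction, the result holds for all r ≥ 0.
Therefore the largest such d is 2.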